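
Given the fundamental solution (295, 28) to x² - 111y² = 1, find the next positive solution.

Solutions to x² - Dy² = 1 are generated by powers of (x₀ + y₀√D).
The next solution satisfies x₁ + y₁√111 = (x₀ + y₀√111)², giving:
x₁ = x₀² + 111y₀² = 295² + 111·28² = 87025 + 87024 = 174049
y₁ = 2x₀y₀ = 2·295·28 = 16520

Verify: 174049² - 111·16520² = 30293054401 - 30293054400 = 1 ✓

x = 174049, y = 16520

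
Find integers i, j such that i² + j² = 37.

We need to find integers i, j > 0 such that i² + j² = 37.
Trying i = 1: j² = 37 - 1² = 37 - 1 = 36
j = 6
Check: 1² + 6² = 1 + 36 = 37 ✓

37 = 1² + 6²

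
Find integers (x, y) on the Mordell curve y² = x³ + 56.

Try small integer x values and check whether x³ + 56 is a perfect square.
x = 2: x³ + 56 = 2³ + 56 = 8 + 56 = 64
Is 64 a perfect square? 8² = 64 ✓
So (x, y) = (2, -8) is a solution.

x = 2, y = -8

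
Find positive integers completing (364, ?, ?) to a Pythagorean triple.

We need the other leg and hypotenuse such that 364² + x² = c².
Take x = 1155, c = 1211: 364² + 1155² = 132496 + 1334025 = 1466521 = 1211² ✓
Triple: (1155, 364, 1211)

(1155, 364, 1211)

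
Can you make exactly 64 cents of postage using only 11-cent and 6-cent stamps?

We need non-negative x, y with 11x + 6y = 64.
gcd(11, 6) = 1 divides 64, so integer solutions exist.
Search for a non-negative one: x = 2 gives 6y = 64 - 22 = 42, so y = 7.
Check: 11·2 + 6·7 = 64 ✓

Yes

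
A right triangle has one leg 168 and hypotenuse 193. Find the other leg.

a² = c² - b² = 37249 - 28224 = 9025
a = 95

95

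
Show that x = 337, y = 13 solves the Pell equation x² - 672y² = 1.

Compute x² = 337² = 113569
Compute 672y² = 672·13² = 672·169 = 113568
x² - 672y² = 113569 - 113568 = 1
Since this equals 1, (337, 13) is a solution.

Yes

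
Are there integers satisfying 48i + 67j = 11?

Step 1: Compute gcd(48, 67).
gcd(48, 67) = 1

Step 2: Check divisibility.
Does 1 divide 11? 11 = 1 x 11, so yes.

By the theorem on linear Diophantine equations, 48i + 67j = 11 has integer solutions if and only if gcd(48, 67) divides 11. Since 1 | 11, solutions exist.

Yes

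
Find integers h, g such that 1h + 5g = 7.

Step 1: Check solvability.
gcd(1, 5) = 1
Since 1 divides 7, solutions exist.

Step 2: Apply extended Euclidean algorithm to find gcd.
We find integers such that 1*x0 + 5*y0 = 1

Step 3: Scale the particular solution.
Multiply by 7/1 = 7:
h = 7, g = 0

Step 4: Verify.
1*(7) + 5*(0) = 7 = 7 ✓

h = 7, g = 0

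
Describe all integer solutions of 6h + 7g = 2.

Step 1: Compute gcd(6, 7) = 1.
Since 1 divides 2, solutions exist.

Step 2: Find a particular solution using extended Euclidean algorithm.
We get h₀ = -2, g₀ = 2.
Check: 6*-2 + 7*2 = 2 = 2 ✓

Step 3: Write the general solution.
h = -2 + (7/1)t = -2 + 7t
g = 2 - (6/1)t = 2 - 6t
for any integer t.

h = -2 + 7t, g = 2 - 6t for integer t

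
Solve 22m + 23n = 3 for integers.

Step 1: Check solvability.
gcd(22, 23) = 1
Since 1 divides 3, solutions exist.

Step 2: Apply extended Euclidean algorithm to find gcd.
We find integers such that 22*x0 + 23*y0 = 1

Step 3: Scale the particular solution.
Multiply by 3/1 = 3:
m = -3, n = 3

Step 4: Verify.
22*(-3) + 23*(3) = 3 = 3 ✓

m = -3, n = 3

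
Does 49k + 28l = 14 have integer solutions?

Step 1: Compute gcd(49, 28).
gcd(49, 28) = 7

Step 2: Check divisibility.
Does 7 divide 14? 14 = 7 x 2, so yes.

By the theorem on linear Diophantine equations, 49k + 28l = 14 has integer solutions if and only if gcd(49, 28) divides 14. Since 7 | 14, solutions exist.

Yes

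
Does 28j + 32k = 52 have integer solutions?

Step 1: Compute gcd(28, 32).
gcd(28, 32) = 4

Step 2: Check divisibility.
Does 4 divide 52? 52 = 4 x 13, so yes.

By the theorem on linear Diophantine equations, 28j + 32k = 52 has integer solutions if and only if gcd(28, 32) divides 52. Since 4 | 52, solutions exist.

Yes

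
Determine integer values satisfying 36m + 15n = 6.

Step 1: Check solvability.
gcd(36, 15) = 3
Since 3 divides 6, solutions exist.

Step 2: Apply extended Euclidean algorithm to find gcd.
We find integers such that 36*x0 + 15*y0 = 3

Step 3: Scale the particular solution.
Multiply by 6/3 = 2:
m = -4, n = 10

Step 4: Verify.
36*(-4) + 15*(10) = 6 = 6 ✓

m = -4, n = 10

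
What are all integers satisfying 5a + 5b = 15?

Step 1: Compute gcd(5, 5) = 5.
Since 5 divides 15, solutions exist.

Step 2: Find a particular solution using extended Euclidean algorithm.
We get a₀ = 0, b₀ = 3.
Check: 5*0 + 5*3 = 15 = 15 ✓

Step 3: Write the general solution.
a = 0 + (5/5)t = 0 + 1t
b = 3 - (5/5)t = 3 - 1t
for any integer t.

a = 0 + 1t, b = 3 - 1t for integer t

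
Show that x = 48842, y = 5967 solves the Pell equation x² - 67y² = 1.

Compute x² = 48842² = 2385540964
Compute 67y² = 67·5967² = 67·35605089 = 2385540963
x² - 67y² = 2385540964 - 2385540963 = 1
Since this equals 1, (48842, 5967) is a solution.

Yes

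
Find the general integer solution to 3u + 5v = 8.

Step 1: Compute gcd(3, 5) = 1.
Since 1 divides 8, solutions exist.

Step 2: Find a particular solution using extended Euclidean algorithm.
We get u₀ = 16, v₀ = -8.
Check: 3*16 + 5*-8 = 8 = 8 ✓

Step 3: Write the general solution.
u = 16 + (5/1)t = 16 + 5t
v = -8 - (3/1)t = -8 - 3t
for any integer t.

u = 16 + 5t, v = -8 - 3t for integer t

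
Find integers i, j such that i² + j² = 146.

We need to find integers i, j > 0 such that i² + j² = 146.
Trying i = 5: j² = 146 - 5² = 146 - 25 = 121
j = 11
Check: 5² + 11² = 25 + 121 = 146 ✓

146 = 5² + 11²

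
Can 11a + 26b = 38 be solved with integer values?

Step 1: Compute gcd(11, 26).
gcd(11, 26) = 1

Step 2: Check divisibility.
Does 1 divide 38? 38 = 1 x 38, so yes.

By the theorem on linear Diophantine equations, 11a + 26b = 38 has integer solutions if and only if gcd(11, 26) divides 38. Since 1 | 38, solutions exist.

Yes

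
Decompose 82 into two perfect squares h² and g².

We need to find integers h, g > 0 such that h² + g² = 82.
Trying h = 1: g² = 82 - 1² = 82 - 1 = 81
g = 9
Check: 1² + 9² = 1 + 81 = 82 ✓

82 = 1² + 9²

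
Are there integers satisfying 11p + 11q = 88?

Step 1: Compute gcd(11, 11).
gcd(11, 11) = 11

Step 2: Check divisibility.
Does 11 divide 88? 88 = 11 x 8, so yes.

By the theorem on linear Diophantine equations, 11p + 11q = 88 has integer solutions if and only if gcd(11, 11) divides 88. Since 11 | 88, solutions exist.

Yes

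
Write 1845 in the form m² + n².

We need to find integers m, n > 0 such that m² + n² = 1845.
Trying m = 9: n² = 1845 - 9² = 1845 - 81 = 1764
n = 42
Check: 9² + 42² = 81 + 1764 = 1845 ✓

1845 = 9² + 42²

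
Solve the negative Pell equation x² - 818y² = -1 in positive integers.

We need x² = 818y² - 1. Try successive y:
y = 1: x² = 818·1² - 1 = 817, not a perfect square
y = 2: x² = 818·2² - 1 = 3271, not a perfect square
y = 3: x² = 818·3² - 1 = 7361, not a perfect square
...
y = 5: x² = 818·5² - 1 = 20449 = 143² ✓
Check: 143² - 818·5² = 20449 - 20450 = -1 ✓

x = 143, y = 5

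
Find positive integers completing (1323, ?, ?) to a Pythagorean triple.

We need the other leg and hypotenuse such that 1323² + x² = c².
Take x = 2380, c = 2723: 1323² + 2380² = 1750329 + 5664400 = 7414729 = 2723² ✓
Triple: (1323, 2380, 2723)

(1323, 2380, 2723)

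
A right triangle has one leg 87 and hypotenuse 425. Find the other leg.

b² = c² - a² = 180625 - 7569 = 173056
b = 416

416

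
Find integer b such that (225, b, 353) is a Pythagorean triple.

b² = c² - a² = 353² - 225² = 124609 - 50625 = 73984
b = sqrt(73984) = 272

272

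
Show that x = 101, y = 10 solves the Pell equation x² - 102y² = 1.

Compute x² = 101² = 10201
Compute 102y² = 102·10² = 102·100 = 10200
x² - 102y² = 10201 - 10200 = 1
Since this equals 1, (101, 10) is a solution.

Yes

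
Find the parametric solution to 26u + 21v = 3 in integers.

Step 1: Compute gcd(26, 21) = 1.
Since 1 divides 3, solutions exist.

Step 2: Find a particular solution using extended Euclidean algorithm.
We get u₀ = -12, v₀ = 15.
Check: 26*-12 + 21*15 = 3 = 3 ✓

Step 3: Write the general solution.
u = -12 + (21/1)t = -12 + 21t
v = 15 - (26/1)t = 15 - 26t
for any integer t.

u = -12 + 21t, v = 15 - 26t for integer t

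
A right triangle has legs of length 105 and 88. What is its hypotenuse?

c² = a² + b² = 105² + 88² = 11025 + 7744 = 18769
c = 137

137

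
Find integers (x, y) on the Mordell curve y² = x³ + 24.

Try small integer x values and check whether x³ + 24 is a perfect square.
x = 1: x³ + 24 = 1³ + 24 = 1 + 24 = 25
Is 25 a perfect square? 5² = 25 ✓
So (x, y) = (1, 5) is a solution.

x = 1, y = 5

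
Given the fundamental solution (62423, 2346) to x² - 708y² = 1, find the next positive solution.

Solutions to x² - Dy² = 1 are generated by powers of (x₀ + y₀√D).
The next solution satisfies x₁ + y₁√708 = (x₀ + y₀√708)², giving:
x₁ = x₀² + 708y₀² = 62423² + 708·2346² = 3896630929 + 3896630928 = 7793261857
y₁ = 2x₀y₀ = 2·62423·2346 = 292888716

Verify: 7793261857² - 708·292888716² = 60734930371771088449 - 60734930371771088448 = 1 ✓

x = 7793261857, y = 292888716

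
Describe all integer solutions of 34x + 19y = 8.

Step 1: Compute gcd(34, 19) = 1.
Since 1 divides 8, solutions exist.

Step 2: Find a particular solution using extended Euclidean algorithm.
We get x₀ = -40, y₀ = 72.
Check: 34*-40 + 19*72 = 8 = 8 ✓

Step 3: Write the general solution.
x = -40 + (19/1)t = -40 + 19t
y = 72 - (34/1)t = 72 - 34t
for any integer t.

x = -40 + 19t, y = 72 - 34t for integer t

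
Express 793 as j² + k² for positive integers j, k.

We need to find integers j, k > 0 such that j² + k² = 793.
Trying j = 3: k² = 793 - 3² = 793 - 9 = 784
k = 28
Check: 3² + 28² = 9 + 784 = 793 ✓

793 = 3² + 28²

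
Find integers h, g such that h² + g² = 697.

We need to find integers h, g > 0 such that h² + g² = 697.
Trying h = 11: g² = 697 - 11² = 697 - 121 = 576
g = 24
Check: 11² + 24² = 121 + 576 = 697 ✓

697 = 11² + 24²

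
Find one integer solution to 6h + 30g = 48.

Step 1: Check solvability.
gcd(6, 30) = 6
Since 6 divides 48, solutions exist.

Step 2: Apply extended Euclidean algorithm to find gcd.
We find integers such that 6*x0 + 30*y0 = 6

Step 3: Scale the particular solution.
Multiply by 48/6 = 8:
h = 8, g = 0

Step 4: Verify.
6*(8) + 30*(0) = 48 = 48 ✓

h = 8, g = 0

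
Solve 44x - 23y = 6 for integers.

Step 1: Check solvability.
gcd(44, 23) = 1
Since 1 divides 6, solutions exist.

Step 2: Apply extended Euclidean algorithm to find gcd.
We find integers such that 44*x0 + 23*y0 = 1

Step 3: Scale the particular solution.
Multiply by 6/1 = 6:
x = 66, y = 126

Step 4: Verify.
44*(66) - 23*(126) = 6 = 6 ✓

x = 66, y = 126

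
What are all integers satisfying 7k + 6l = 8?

Step 1: Compute gcd(7, 6) = 1.
Since 1 divides 8, solutions exist.

Step 2: Find a particular solution using extended Euclidean algorithm.
We get k₀ = 8, l₀ = -8.
Check: 7*8 + 6*-8 = 8 = 8 ✓

Step 3: Write the general solution.
k = 8 + (6/1)t = 8 + 6t
l = -8 - (7/1)t = -8 - 7t
for any integer t.

k = 8 + 6t, l = -8 - 7t for integer t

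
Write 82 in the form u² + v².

We need to find integers u, v > 0 such that u² + v² = 82.
Trying u = 1: v² = 82 - 1² = 82 - 1 = 81
v = 9
Check: 1² + 9² = 1 + 81 = 82 ✓

82 = 1² + 9²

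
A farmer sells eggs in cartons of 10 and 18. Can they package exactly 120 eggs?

We need non-negative a, b with 10a + 18b = 120.
gcd(10, 18) = 2 divides 120.
Try a = 3: 18b = 120 - 30 = 90, so b = 5.
One way: 3 cartons of 10 and 5 cartons of 18.

Yes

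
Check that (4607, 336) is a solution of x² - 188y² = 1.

Compute x² = 4607² = 21224449
Compute 188y² = 188·336² = 188·112896 = 21224448
x² - 188y² = 21224449 - 21224448 = 1
Since this equals 1, (4607, 336) is a solution.

Yes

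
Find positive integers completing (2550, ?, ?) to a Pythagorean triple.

We need the other leg and hypotenuse such that 2550² + x² = c².
Take x = 1008, c = 2742: 2550² + 1008² = 6502500 + 1016064 = 7518564 = 2742² ✓
Triple: (2550, 1008, 2742)

(2550, 1008, 2742)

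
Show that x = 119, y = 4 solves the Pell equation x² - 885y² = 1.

Compute x² = 119² = 14161
Compute 885y² = 885·4² = 885·16 = 14160
x² - 885y² = 14161 - 14160 = 1
Since this equals 1, (119, 4) is a solution.

Yes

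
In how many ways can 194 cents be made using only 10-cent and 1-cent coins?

We need non-negative integers (x, y) with 10x + 1y = 194.
For each x from 0 to 19, check if (194 - 10x) is a non-negative multiple of 1.
Solutions (x, y): (0,194), (1,184), (2,174), (3,164), ...
Count: 20

20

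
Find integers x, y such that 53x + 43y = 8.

Step 1: Check solvability.
gcd(53, 43) = 1
Since 1 divides 8, solutions exist.

Step 2: Apply extended Euclidean algorithm to find gcd.
We find integers such that 53*x0 + 43*y0 = 1

Step 3: Scale the particular solution.
Multiply by 8/1 = 8:
x = 104, y = -128

Step 4: Verify.
53*(104) + 43*(-128) = 8 = 8 ✓

x = 104, y = -128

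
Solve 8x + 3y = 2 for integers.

Step 1: Check solvability.
gcd(8, 3) = 1
Since 1 divides 2, solutions exist.

Step 2: Apply extended Euclidean algorithm to find gcd.
We find integers such that 8*x0 + 3*y0 = 1

Step 3: Scale the particular solution.
Multiply by 2/1 = 2:
x = -2, y = 6

Step 4: Verify.
8*(-2) + 3*(6) = 2 = 2 ✓

x = -2, y = 6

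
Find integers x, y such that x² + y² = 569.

We need to find integers x, y > 0 such that x² + y² = 569.
Trying x = 13: y² = 569 - 13² = 569 - 169 = 400
y = 20
Check: 13² + 20² = 169 + 400 = 569 ✓

569 = 13² + 20²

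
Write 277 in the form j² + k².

We need to find integers j, k > 0 such that j² + k² = 277.
Trying j = 9: k² = 277 - 9² = 277 - 81 = 196
k = 14
Check: 9² + 14² = 81 + 196 = 277 ✓

277 = 9² + 14²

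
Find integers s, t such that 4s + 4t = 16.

Step 1: Check solvability.
gcd(4, 4) = 4
Since 4 divides 16, solutions exist.

Step 2: Apply extended Euclidean algorithm to find gcd.
We find integers such that 4*x0 + 4*y0 = 4

Step 3: Scale the particular solution.
Multiply by 16/4 = 4:
s = 0, t = 4

Step 4: Verify.
4*(0) + 4*(4) = 16 = 16 ✓

s = 0, t = 4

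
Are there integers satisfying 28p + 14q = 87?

Step 1: Compute gcd(28, 14).
gcd(28, 14) = 14

Step 2: Check divisibility.
Does 14 divide 87? 87 = 14 x 6 + 3, so no.

By the theorem on linear Diophantine equations, 28p + 14q = 87 has integer solutions if and only if gcd(28, 14) divides 87. Since 14 does not divide 87, no solutions exist.

No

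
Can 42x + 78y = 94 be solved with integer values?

Step 1: Compute gcd(42, 78).
gcd(42, 78) = 6

Step 2: Check divisibility.
Does 6 divide 94? 94 = 6 x 15 + 4, so no.

By the theorem on linear Diophantine equations, 42x + 78y = 94 has integer solutions if and only if gcd(42, 78) divides 94. Since 6 does not divide 94, no solutions exist.

No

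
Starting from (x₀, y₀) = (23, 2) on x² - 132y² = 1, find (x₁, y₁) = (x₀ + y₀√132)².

Solutions to x² - Dy² = 1 are generated by powers of (x₀ + y₀√D).
The next solution satisfies x₁ + y₁√132 = (x₀ + y₀√132)², giving:
x₁ = x₀² + 132y₀² = 23² + 132·2² = 529 + 528 = 1057
y₁ = 2x₀y₀ = 2·23·2 = 92

Verify: 1057² - 132·92² = 1117249 - 1117248 = 1 ✓

x = 1057, y = 92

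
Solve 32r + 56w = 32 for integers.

Step 1: Check solvability.
gcd(32, 56) = 8
Since 8 divides 32, solutions exist.

Step 2: Apply extended Euclidean algorithm to find gcd.
We find integers such that 32*x0 + 56*y0 = 8

Step 3: Scale the particular solution.
Multiply by 32/8 = 4:
r = 8, w = -4

Step 4: Verify.
32*(8) + 56*(-4) = 32 = 32 ✓

r = 8, w = -4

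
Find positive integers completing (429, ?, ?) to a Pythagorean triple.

We need the other leg and hypotenuse such that 429² + x² = c².
Take x = 460, c = 629: 429² + 460² = 184041 + 211600 = 395641 = 629² ✓
Triple: (429, 460, 629)

(429, 460, 629)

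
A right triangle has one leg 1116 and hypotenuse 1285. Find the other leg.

a² = c² - b² = 1651225 - 1245456 = 405769
a = 637

637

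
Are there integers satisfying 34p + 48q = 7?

Step 1: Compute gcd(34, 48).
gcd(34, 48) = 2

Step 2: Check divisibility.
Does 2 divide 7? 7 = 2 x 3 + 1, so no.

By the theorem on linear Diophantine equations, 34p + 48q = 7 has integer solutions if and only if gcd(34, 48) divides 7. Since 2 does not divide 7, no solutions exist.

No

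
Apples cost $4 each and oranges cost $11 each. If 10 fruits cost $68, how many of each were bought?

Let a = apples, o = oranges.
a + o = 10
4a + 11o = 68
Substitute o = 10 - a:
4a + 11(10 - a) = 68
(4 - 11)a = 68 - 110
-7a = -42
a = 6, o = 10 - 6 = 4

Apples: 6, Oranges: 4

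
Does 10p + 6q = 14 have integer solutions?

Step 1: Compute gcd(10, 6).
gcd(10, 6) = 2

Step 2: Check divisibility.
Does 2 divide 14? 14 = 2 x 7, so yes.

By the theorem on linear Diophantine equations, 10p + 6q = 14 has integer solutions if and only if gcd(10, 6) divides 14. Since 2 | 14, solutions exist.

Yes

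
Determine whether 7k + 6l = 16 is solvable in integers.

Step 1: Compute gcd(7, 6).
gcd(7, 6) = 1

Step 2: Check divisibility.
Does 1 divide 16? 16 = 1 x 16, so yes.

By the theorem on linear Diophantine equations, 7k + 6l = 16 has integer solutions if and only if gcd(7, 6) divides 16. Since 1 | 16, solutions exist.

Yes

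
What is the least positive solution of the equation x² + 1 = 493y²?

We need x² = 493y² - 1. Try successive y:
y = 1: x² = 493·1² - 1 = 492, not a perfect square
y = 2: x² = 493·2² - 1 = 1971, not a perfect square
y = 3: x² = 493·3² - 1 = 4436, not a perfect square
...
y = 30805: x² = 493·30805² - 1 = 467831376324 = 683982² ✓
Check: 683982² - 493·30805² = 467831376324 - 467831376325 = -1 ✓

x = 683982, y = 30805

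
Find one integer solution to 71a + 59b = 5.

Step 1: Check solvability.
gcd(71, 59) = 1
Since 1 divides 5, solutions exist.

Step 2: Apply extended Euclidean algorithm to find gcd.
We find integers such that 71*x0 + 59*y0 = 1

Step 3: Scale the particular solution.
Multiply by 5/1 = 5:
a = 25, b = -30

Step 4: Verify.
71*(25) + 59*(-30) = 5 = 5 ✓

a = 25, b = -30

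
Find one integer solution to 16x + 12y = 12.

Step 1: Check solvability.
gcd(16, 12) = 4
Since 4 divides 12, solutions exist.

Step 2: Apply extended Euclidean algorithm to find gcd.
We find integers such that 16*x0 + 12*y0 = 4

Step 3: Scale the particular solution.
Multiply by 12/4 = 3:
x = 3, y = -3

Step 4: Verify.
16*(3) + 12*(-3) = 12 = 12 ✓

x = 3, y = -3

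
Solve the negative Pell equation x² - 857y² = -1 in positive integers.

We need x² = 857y² - 1. Try successive y:
y = 1: x² = 857·1² - 1 = 856, not a perfect square
y = 2: x² = 857·2² - 1 = 3427, not a perfect square
y = 3: x² = 857·3² - 1 = 7712, not a perfect square
...
y = 277325: x² = 857·277325² - 1 = 65911146370624 = 8118568² ✓
Check: 8118568² - 857·277325² = 65911146370624 - 65911146370625 = -1 ✓

x = 8118568, y = 277325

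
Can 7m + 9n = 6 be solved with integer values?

Step 1: Compute gcd(7, 9).
gcd(7, 9) = 1

Step 2: Check divisibility.
Does 1 divide 6? 6 = 1 x 6, so yes.

By the theorem on linear Diophantine equations, 7m + 9n = 6 has integer solutions if and only if gcd(7, 9) divides 6. Since 1 | 6, solutions exist.

Yes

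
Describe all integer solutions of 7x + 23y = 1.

Step 1: Compute gcd(7, 23) = 1.
Since 1 divides 1, solutions exist.

Step 2: Find a particular solution using extended Euclidean algorithm.
We get x₀ = 10, y₀ = -3.
Check: 7*10 + 23*-3 = 1 = 1 ✓

Step 3: Write the general solution.
x = 10 + (23/1)t = 10 + 23t
y = -3 - (7/1)t = -3 - 7t
for any integer t.

x = 10 + 23t, y = -3 - 7t for integer t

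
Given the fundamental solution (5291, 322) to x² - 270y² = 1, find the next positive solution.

Solutions to x² - Dy² = 1 are generated by powers of (x₀ + y₀√D).
The next solution satisfies x₁ + y₁√270 = (x₀ + y₀√270)², giving:
x₁ = x₀² + 270y₀² = 5291² + 270·322² = 27994681 + 27994680 = 55989361
y₁ = 2x₀y₀ = 2·5291·322 = 3407404

Verify: 55989361² - 270·3407404² = 3134808545188321 - 3134808545188320 = 1 ✓

x = 55989361, y = 3407404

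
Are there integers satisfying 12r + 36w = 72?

Step 1: Compute gcd(12, 36).
gcd(12, 36) = 12

Step 2: Check divisibility.
Does 12 divide 72? 72 = 12 x 6, so yes.

By the theorem on linear Diophantine equations, 12r + 36w = 72 has integer solutions if and only if gcd(12, 36) divides 72. Since 12 | 72, solutions exist.

Yes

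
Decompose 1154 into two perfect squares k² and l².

We need to find integers k, l > 0 such that k² + l² = 1154.
Trying k = 23: l² = 1154 - 23² = 1154 - 529 = 625
l = 25
Check: 23² + 25² = 529 + 625 = 1154 ✓

1154 = 23² + 25²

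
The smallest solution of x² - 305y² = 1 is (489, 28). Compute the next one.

Solutions to x² - Dy² = 1 are generated by powers of (x₀ + y₀√D).
The next solution satisfies x₁ + y₁√305 = (x₀ + y₀√305)², giving:
x₁ = x₀² + 305y₀² = 489² + 305·28² = 239121 + 239120 = 478241
y₁ = 2x₀y₀ = 2·489·28 = 27384

Verify: 478241² - 305·27384² = 228714454081 - 228714454080 = 1 ✓

x = 478241, y = 27384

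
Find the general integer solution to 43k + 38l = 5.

Step 1: Compute gcd(43, 38) = 1.
Since 1 divides 5, solutions exist.

Step 2: Find a particular solution using extended Euclidean algorithm.
We get k₀ = -75, l₀ = 85.
Check: 43*-75 + 38*85 = 5 = 5 ✓

Step 3: Write the general solution.
k = -75 + (38/1)t = -75 + 38t
l = 85 - (43/1)t = 85 - 43t
for any integer t.

k = -75 + 38t, l = 85 - 43t for integer t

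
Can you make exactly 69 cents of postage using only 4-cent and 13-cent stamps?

We need non-negative x, y with 4x + 13y = 69.
gcd(4, 13) = 1 divides 69, so integer solutions exist.
Search for a non-negative one: x = 1 gives 13y = 69 - 4 = 65, so y = 5.
Check: 4·1 + 13·5 = 69 ✓

Yes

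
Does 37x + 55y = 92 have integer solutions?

Step 1: Compute gcd(37, 55).
gcd(37, 55) = 1

Step 2: Check divisibility.
Does 1 divide 92? 92 = 1 x 92, so yes.

By the theorem on linear Diophantine equations, 37x + 55y = 92 has integer solutions if and only if gcd(37, 55) divides 92. Since 1 | 92, solutions exist.

Yes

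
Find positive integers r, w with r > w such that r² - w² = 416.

Factor: r² - w² = (r+w)(r-w) = 416.
We need two factors of 416 with the same parity.
Use r+w = 208 and r-w = 2 (product 208·2 = 416).
Adding: 2r = 210, so r = 105.
Subtracting: 2w = 206, so w = 103.
Check: 105² - 103² = 11025 - 10609 = 416 ✓

r = 105, w = 103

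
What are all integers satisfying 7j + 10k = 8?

Step 1: Compute gcd(7, 10) = 1.
Since 1 divides 8, solutions exist.

Step 2: Find a particular solution using extended Euclidean algorithm.
We get j₀ = 24, k₀ = -16.
Check: 7*24 + 10*-16 = 8 = 8 ✓

Step 3: Write the general solution.
j = 24 + (10/1)t = 24 + 10t
k = -16 - (7/1)t = -16 - 7t
for any integer t.

j = 24 + 10t, k = -16 - 7t for integer t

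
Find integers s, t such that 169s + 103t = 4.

Step 1: Check solvability.
gcd(169, 103) = 1
Since 1 divides 4, solutions exist.

Step 2: Apply extended Euclidean algorithm to find gcd.
We find integers such that 169*x0 + 103*y0 = 1

Step 3: Scale the particular solution.
Multiply by 4/1 = 4:
s = -156, t = 256

Step 4: Verify.
169*(-156) + 103*(256) = 4 = 4 ✓

s = -156, t = 256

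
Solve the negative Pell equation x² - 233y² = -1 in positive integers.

We need x² = 233y² - 1. Try successive y:
y = 1: x² = 233·1² - 1 = 232, not a perfect square
y = 2: x² = 233·2² - 1 = 931, not a perfect square
y = 3: x² = 233·3² - 1 = 2096, not a perfect square
...
y = 1517: x² = 233·1517² - 1 = 536200336 = 23156² ✓
Check: 23156² - 233·1517² = 536200336 - 536200337 = -1 ✓

x = 23156, y = 1517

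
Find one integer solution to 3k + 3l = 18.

Step 1: Check solvability.
gcd(3, 3) = 3
Since 3 divides 18, solutions exist.

Step 2: Apply extended Euclidean algorithm to find gcd.
We find integers such that 3*x0 + 3*y0 = 3

Step 3: Scale the particular solution.
Multiply by 18/3 = 6:
k = 0, l = 6

Step 4: Verify.
3*(0) + 3*(6) = 18 = 18 ✓

k = 0, l = 6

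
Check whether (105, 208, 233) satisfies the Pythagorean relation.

Compute a² + b²:
105² + 208² = 11025 + 43264 = 54289
Compute c²:
233² = 54289
Since 54289 = 54289, it is a Pythagorean triple.

Yes, it is a Pythagorean triple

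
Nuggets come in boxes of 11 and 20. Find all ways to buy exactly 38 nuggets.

We need non-negative integers (x, y) with 11x + 20y = 38.
For each x in 0..3, check if 38 - 11x is a non-negative multiple of 20.
No x yields an integer y ≥ 0.

No solution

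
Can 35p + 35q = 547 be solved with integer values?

Step 1: Compute gcd(35, 35).
gcd(35, 35) = 35

Step 2: Check divisibility.
Does 35 divide 547? 547 = 35 x 15 + 22, so no.

By the theorem on linear Diophantine equations, 35p + 35q = 547 has integer solutions if and only if gcd(35, 35) divides 547. Since 35 does not divide 547, no solutions exist.

No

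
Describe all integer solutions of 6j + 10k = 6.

Step 1: Compute gcd(6, 10) = 2.
Since 2 divides 6, solutions exist.

Step 2: Find a particular solution using extended Euclidean algorithm.
We get j₀ = 6, k₀ = -3.
Check: 6*6 + 10*-3 = 6 = 6 ✓

Step 3: Write the general solution.
j = 6 + (10/2)t = 6 + 5t
k = -3 - (6/2)t = -3 - 3t
for any integer t.

j = 6 + 5t, k = -3 - 3t for integer t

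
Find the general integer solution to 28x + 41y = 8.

Step 1: Compute gcd(28, 41) = 1.
Since 1 divides 8, solutions exist.

Step 2: Find a particular solution using extended Euclidean algorithm.
We get x₀ = -152, y₀ = 104.
Check: 28*-152 + 41*104 = 8 = 8 ✓

Step 3: Write the general solution.
x = -152 + (41/1)t = -152 + 41t
y = 104 - (28/1)t = 104 - 28t
for any integer t.

x = -152 + 41t, y = 104 - 28t for integer t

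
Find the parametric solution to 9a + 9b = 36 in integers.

Step 1: Compute gcd(9, 9) = 9.
Since 9 divides 36, solutions exist.

Step 2: Find a particular solution using extended Euclidean algorithm.
We get a₀ = 0, b₀ = 4.
Check: 9*0 + 9*4 = 36 = 36 ✓

Step 3: Write the general solution.
a = 0 + (9/9)t = 0 + 1t
b = 4 - (9/9)t = 4 - 1t
for any integer t.

a = 0 + 1t, b = 4 - 1t for integer t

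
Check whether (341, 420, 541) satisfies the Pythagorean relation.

Compute a² + b²:
341² + 420² = 116281 + 176400 = 292681
Compute c²:
541² = 292681
Since 292681 = 292681, it is a Pythagorean triple.

Yes, it is a Pythagorean triple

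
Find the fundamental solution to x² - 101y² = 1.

We seek the smallest positive integers (x, y) with x² - 101y² = 1, i.e., x² = 101y² + 1.
Try successive y values:
y = 1: x² = 101·1² + 1 = 102, not a perfect square
y = 2: x² = 101·2² + 1 = 405, not a perfect square
y = 3: x² = 101·3² + 1 = 910, not a perfect square
... continuing the search (or via continued fractions) ...
y = 20: x² = 101·20² + 1 = 40401, x = 201 ✓

Verify: 201² - 101·20² = 40401 - 40400 = 1 ✓

x = 201, y = 20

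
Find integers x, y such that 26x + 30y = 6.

Step 1: Check solvability.
gcd(26, 30) = 2
Since 2 divides 6, solutions exist.

Step 2: Apply extended Euclidean algorithm to find gcd.
We find integers such that 26*x0 + 30*y0 = 2

Step 3: Scale the particular solution.
Multiply by 6/2 = 3:
x = 21, y = -18

Step 4: Verify.
26*(21) + 30*(-18) = 6 = 6 ✓

x = 21, y = -18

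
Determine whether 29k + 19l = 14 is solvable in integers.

Step 1: Compute gcd(29, 19).
gcd(29, 19) = 1

Step 2: Check divisibility.
Does 1 divide 14? 14 = 1 x 14, so yes.

By the theorem on linear Diophantine equations, 29k + 19l = 14 has integer solutions if and only if gcd(29, 19) divides 14. Since 1 | 14, solutions exist.

Yes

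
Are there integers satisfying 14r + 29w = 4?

Step 1: Compute gcd(14, 29).
gcd(14, 29) = 1

Step 2: Check divisibility.
Does 1 divide 4? 4 = 1 x 4, so yes.

By the theorem on linear Diophantine equations, 14r + 29w = 4 has integer solutions if and only if gcd(14, 29) divides 4. Since 1 | 4, solutions exist.

Yes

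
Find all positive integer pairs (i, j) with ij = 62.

The positive divisors of 62 are: 1, 2, 31, 62.
Each divisor d gives the pair (d, 62/d):
(1, 62), (2, 31), (31, 2), (62, 1)

(1, 62), (2, 31), (31, 2), (62, 1)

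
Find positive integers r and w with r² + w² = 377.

We need to find integers r, w > 0 such that r² + w² = 377.
Trying r = 4: w² = 377 - 4² = 377 - 16 = 361
w = 19
Check: 4² + 19² = 16 + 361 = 377 ✓

377 = 4² + 19²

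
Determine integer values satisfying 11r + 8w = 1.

Step 1: Check solvability.
gcd(11, 8) = 1
Since 1 divides 1, solutions exist.

Step 2: Apply extended Euclidean algorithm to find gcd.
We find integers such that 11*x0 + 8*y0 = 1

Step 3: Scale the particular solution.
Multiply by 1/1 = 1:
r = 3, w = -4

Step 4: Verify.
11*(3) + 8*(-4) = 1 = 1 ✓

r = 3, w = -4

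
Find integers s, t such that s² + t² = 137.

We need to find integers s, t > 0 such that s² + t² = 137.
Trying s = 4: t² = 137 - 4² = 137 - 16 = 121
t = 11
Check: 4² + 11² = 16 + 121 = 137 ✓

137 = 4² + 11²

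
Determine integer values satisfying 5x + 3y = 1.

Step 1: Check solvability.
gcd(5, 3) = 1
Since 1 divides 1, solutions exist.

Step 2: Apply extended Euclidean algorithm to find gcd.
We find integers such that 5*x0 + 3*y0 = 1

Step 3: Scale the particular solution.
Multiply by 1/1 = 1:
x = -1, y = 2

Step 4: Verify.
5*(-1) + 3*(2) = 1 = 1 ✓

x = -1, y = 2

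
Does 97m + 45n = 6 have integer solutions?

Step 1: Compute gcd(97, 45).
gcd(97, 45) = 1

Step 2: Check divisibility.
Does 1 divide 6? 6 = 1 x 6, so yes.

By the theorem on linear Diophantine equations, 97m + 45n = 6 has integer solutions if and only if gcd(97, 45) divides 6. Since 1 | 6, solutions exist.

Yes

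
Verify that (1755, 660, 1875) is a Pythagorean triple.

Compute a² + b² = 1755² + 660² = 3080025 + 435600 = 3515625
Compute c² = 1875² = 3515625
Since 3515625 = 3515625, confirmed.

Yes, it is a Pythagorean triple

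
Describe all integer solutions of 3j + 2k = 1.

Step 1: Compute gcd(3, 2) = 1.
Since 1 divides 1, solutions exist.

Step 2: Find a particular solution using extended Euclidean algorithm.
We get j₀ = 1, k₀ = -1.
Check: 3*1 + 2*-1 = 1 = 1 ✓

Step 3: Write the general solution.
j = 1 + (2/1)t = 1 + 2t
k = -1 - (3/1)t = -1 - 3t
for any integer t.

j = 1 + 2t, k = -1 - 3t for integer t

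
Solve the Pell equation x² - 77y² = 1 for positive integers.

We seek the smallest positive integers (x, y) with x² - 77y² = 1, i.e., x² = 77y² + 1.
Try successive y values:
y = 1: x² = 77·1² + 1 = 78, not a perfect square
y = 2: x² = 77·2² + 1 = 309, not a perfect square
y = 3: x² = 77·3² + 1 = 694, not a perfect square
... continuing the search (or via continued fractions) ...
y = 40: x² = 77·40² + 1 = 123201, x = 351 ✓

Verify: 351² - 77·40² = 123201 - 123200 = 1 ✓

x = 351, y = 40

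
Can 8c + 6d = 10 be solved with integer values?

Step 1: Compute gcd(8, 6).
gcd(8, 6) = 2

Step 2: Check divisibility.
Does 2 divide 10? 10 = 2 x 5, so yes.

By the theorem on linear Diophantine equations, 8c + 6d = 10 has integer solutions if and only if gcd(8, 6) divides 10. Since 2 | 10, solutions exist.

Yes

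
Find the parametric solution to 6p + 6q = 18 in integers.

Step 1: Compute gcd(6, 6) = 6.
Since 6 divides 18, solutions exist.

Step 2: Find a particular solution using extended Euclidean algorithm.
We get p₀ = 0, q₀ = 3.
Check: 6*0 + 6*3 = 18 = 18 ✓

Step 3: Write the general solution.
p = 0 + (6/6)t = 0 + 1t
q = 3 - (6/6)t = 3 - 1t
for any integer t.

p = 0 + 1t, q = 3 - 1t for integer t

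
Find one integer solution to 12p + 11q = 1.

Step 1: Check solvability.
gcd(12, 11) = 1
Since 1 divides 1, solutions exist.

Step 2: Apply extended Euclidean algorithm to find gcd.
We find integers such that 12*x0 + 11*y0 = 1

Step 3: Scale the particular solution.
Multiply by 1/1 = 1:
p = 1, q = -1

Step 4: Verify.
12*(1) + 11*(-1) = 1 = 1 ✓

p = 1, q = -1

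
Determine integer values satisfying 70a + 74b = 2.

Step 1: Check solvability.
gcd(70, 74) = 2
Since 2 divides 2, solutions exist.

Step 2: Apply extended Euclidean algorithm to find gcd.
We find integers such that 70*x0 + 74*y0 = 2

Step 3: Scale the particular solution.
Multiply by 2/2 = 1:
a = 18, b = -17

Step 4: Verify.
70*(18) + 74*(-17) = 2 = 2 ✓

a = 18, b = -17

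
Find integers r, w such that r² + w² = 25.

We need to find integers r, w > 0 such that r² + w² = 25.
Trying r = 3: w² = 25 - 3² = 25 - 9 = 16
w = 4
Check: 3² + 4² = 9 + 16 = 25 ✓

25 = 3² + 4²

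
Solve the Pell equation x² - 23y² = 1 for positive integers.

We seek the smallest positive integers (x, y) with x² - 23y² = 1, i.e., x² = 23y² + 1.
Try successive y values:
y = 1: x² = 23·1² + 1 = 24, not a perfect square
y = 2: x² = 23·2² + 1 = 93, not a perfect square
y = 3: x² = 23·3² + 1 = 208, not a perfect square
... continuing the search (or via continued fractions) ...
y = 5: x² = 23·5² + 1 = 576, x = 24 ✓

Verify: 24² - 23·5² = 576 - 575 = 1 ✓

x = 24, y = 5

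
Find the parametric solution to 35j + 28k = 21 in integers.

Step 1: Compute gcd(35, 28) = 7.
Since 7 divides 21, solutions exist.

Step 2: Find a particular solution using extended Euclidean algorithm.
We get j₀ = 3, k₀ = -3.
Check: 35*3 + 28*-3 = 21 = 21 ✓

Step 3: Write the general solution.
j = 3 + (28/7)t = 3 + 4t
k = -3 - (35/7)t = -3 - 5t
for any integer t.

j = 3 + 4t, k = -3 - 5t for integer t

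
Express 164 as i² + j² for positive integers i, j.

We need to find integers i, j > 0 such that i² + j² = 164.
Trying i = 8: j² = 164 - 8² = 164 - 64 = 100
j = 10
Check: 8² + 10² = 64 + 100 = 164 ✓

164 = 8² + 10²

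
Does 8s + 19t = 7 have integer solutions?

Step 1: Compute gcd(8, 19).
gcd(8, 19) = 1

Step 2: Check divisibility.
Does 1 divide 7? 7 = 1 x 7, so yes.

By the theorem on linear Diophantine equations, 8s + 19t = 7 has integer solutions if and only if gcd(8, 19) divides 7. Since 1 | 7, solutions exist.

Yes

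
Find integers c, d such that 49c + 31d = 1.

Step 1: Check solvability.
gcd(49, 31) = 1
Since 1 divides 1, solutions exist.

Step 2: Apply extended Euclidean algorithm to find gcd.
We find integers such that 49*x0 + 31*y0 = 1

Step 3: Scale the particular solution.
Multiply by 1/1 = 1:
c = -12, d = 19

Step 4: Verify.
49*(-12) + 31*(19) = 1 = 1 ✓

c = -12, d = 19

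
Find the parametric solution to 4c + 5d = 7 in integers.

Step 1: Compute gcd(4, 5) = 1.
Since 1 divides 7, solutions exist.

Step 2: Find a particular solution using extended Euclidean algorithm.
We get c₀ = -7, d₀ = 7.
Check: 4*-7 + 5*7 = 7 = 7 ✓

Step 3: Write the general solution.
c = -7 + (5/1)t = -7 + 5t
d = 7 - (4/1)t = 7 - 4t
for any integer t.

c = -7 + 5t, d = 7 - 4t for integer t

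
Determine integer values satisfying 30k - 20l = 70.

Step 1: Check solvability.
gcd(30, 20) = 10
Since 10 divides 70, solutions exist.

Step 2: Apply extended Euclidean algorithm to find gcd.
We find integers such that 30*x0 + 20*y0 = 10

Step 3: Scale the particular solution.
Multiply by 70/10 = 7:
k = 7, l = 7

Step 4: Verify.
30*(7) - 20*(7) = 70 = 70 ✓

k = 7, l = 7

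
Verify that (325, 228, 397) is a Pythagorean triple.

Compute a² + b²:
325² + 228² = 105625 + 51984 = 157609
Compute c²:
397² = 157609
Since 157609 = 157609, it is a Pythagorean triple.

Yes, it is a Pythagorean triple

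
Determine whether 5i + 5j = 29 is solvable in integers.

Step 1: Compute gcd(5, 5).
gcd(5, 5) = 5

Step 2: Check divisibility.
Does 5 divide 29? 29 = 5 x 5 + 4, so no.

By the theorem on linear Diophantine equations, 5i + 5j = 29 has integer solutions if and only if gcd(5, 5) divides 29. Since 5 does not divide 29, no solutions exist.

No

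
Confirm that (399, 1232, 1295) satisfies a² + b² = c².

Compute a² + b² = 399² + 1232² = 159201 + 1517824 = 1677025
Compute c² = 1295² = 1677025
Since 1677025 = 1677025, confirmed.

Yes, it is a Pythagorean triple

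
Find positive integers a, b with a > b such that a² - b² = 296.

Factor: a² - b² = (a+b)(a-b) = 296.
We need two factors of 296 with the same parity.
Use a+b = 148 and a-b = 2 (product 148·2 = 296).
Adding: 2a = 150, so a = 75.
Subtracting: 2b = 146, so b = 73.
Check: 75² - 73² = 5625 - 5329 = 296 ✓

a = 75, b = 73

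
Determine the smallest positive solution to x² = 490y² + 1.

We seek the smallest positive integers (x, y) with x² - 490y² = 1, i.e., x² = 490y² + 1.
Try successive y values:
y = 1: x² = 490·1² + 1 = 491, not a perfect square
y = 2: x² = 490·2² + 1 = 1961, not a perfect square
y = 3: x² = 490·3² + 1 = 4411, not a perfect square
... continuing the search (or via continued fractions) ...
y = 46968: x² = 490·46968² + 1 = 1080936581761, x = 1039681 ✓

Verify: 1039681² - 490·46968² = 1080936581761 - 1080936581760 = 1 ✓

x = 1039681, y = 46968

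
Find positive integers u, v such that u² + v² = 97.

Search for u with 97 - u² a perfect square.
u = 4: 97 - 4² = 97 - 16 = 81 = 9² ✓
So u = 4, v = 9.

u = 4, v = 9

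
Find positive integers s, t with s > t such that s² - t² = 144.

Factor: s² - t² = (s+t)(s-t) = 144.
We need two factors of 144 with the same parity.
Use s+t = 72 and s-t = 2 (product 72·2 = 144).
Adding: 2s = 74, so s = 37.
Subtracting: 2t = 70, so t = 35.
Check: 37² - 35² = 1369 - 1225 = 144 ✓

s = 37, t = 35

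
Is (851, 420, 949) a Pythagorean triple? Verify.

Compute a² + b² = 851² + 420² = 724201 + 176400 = 900601
Compute c² = 949² = 900601
Since 900601 = 900601, confirmed.

Yes, it is a Pythagorean triple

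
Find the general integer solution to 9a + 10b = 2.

Step 1: Compute gcd(9, 10) = 1.
Since 1 divides 2, solutions exist.

Step 2: Find a particular solution using extended Euclidean algorithm.
We get a₀ = -2, b₀ = 2.
Check: 9*-2 + 10*2 = 2 = 2 ✓

Step 3: Write the general solution.
a = -2 + (10/1)t = -2 + 10t
b = 2 - (9/1)t = 2 - 9t
for any integer t.

a = -2 + 10t, b = 2 - 9t for integer t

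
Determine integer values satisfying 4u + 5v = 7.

Step 1: Check solvability.
gcd(4, 5) = 1
Since 1 divides 7, solutions exist.

Step 2: Apply extended Euclidean algorithm to find gcd.
We find integers such that 4*x0 + 5*y0 = 1

Step 3: Scale the particular solution.
Multiply by 7/1 = 7:
u = -7, v = 7

Step 4: Verify.
4*(-7) + 5*(7) = 7 = 7 ✓

u = -7, v = 7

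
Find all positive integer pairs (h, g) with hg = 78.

The positive divisors of 78 are: 1, 2, 3, 6, 13, 26, 39, 78.
Each divisor d gives the pair (d, 78/d):
(1, 78), (2, 39), (3, 26), (6, 13), (13, 6), (26, 3), (39, 2), (78, 1)

(1, 78), (2, 39), (3, 26), (6, 13), (13, 6), (26, 3), (39, 2), (78, 1)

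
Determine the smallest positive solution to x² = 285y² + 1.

We seek the smallest positive integers (x, y) with x² - 285y² = 1, i.e., x² = 285y² + 1.
Try successive y values:
y = 1: x² = 285·1² + 1 = 286, not a perfect square
y = 2: x² = 285·2² + 1 = 1141, not a perfect square
y = 3: x² = 285·3² + 1 = 2566, not a perfect square
... continuing the search (or via continued fractions) ...
y = 144: x² = 285·144² + 1 = 5909761, x = 2431 ✓

Verify: 2431² - 285·144² = 5909761 - 5909760 = 1 ✓

x = 2431, y = 144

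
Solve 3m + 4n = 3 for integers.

Step 1: Check solvability.
gcd(3, 4) = 1
Since 1 divides 3, solutions exist.

Step 2: Apply extended Euclidean algorithm to find gcd.
We find integers such that 3*x0 + 4*y0 = 1

Step 3: Scale the particular solution.
Multiply by 3/1 = 3:
m = -3, n = 3

Step 4: Verify.
3*(-3) + 4*(3) = 3 = 3 ✓

m = -3, n = 3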